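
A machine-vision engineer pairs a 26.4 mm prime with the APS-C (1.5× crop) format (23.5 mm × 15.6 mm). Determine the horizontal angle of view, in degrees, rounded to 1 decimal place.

48.0°

Angle of view α = 2·arctan(w/2f) with w = 23.5 mm and f = 26.4 mm.
w/2f = 0.44508; arctan(0.44508) ≈ 23.9927°, so α ≈ 47.9854°.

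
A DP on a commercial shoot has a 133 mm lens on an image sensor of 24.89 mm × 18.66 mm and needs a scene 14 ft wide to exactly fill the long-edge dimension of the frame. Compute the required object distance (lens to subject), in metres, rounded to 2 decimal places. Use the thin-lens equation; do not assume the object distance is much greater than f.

22.93 m

W: 14 ft × 304.8 mm/ft = 4267.20 mm.
Magnification m = w/W = dᵢ/dₒ; combined with 1/f = 1/dₒ + 1/dᵢ this gives dₒ = f·(1 + W/w).
dₒ = 133 mm × (1 + 4267.2/24.89) = 133 × 172.4423 ≈ 22934.831 mm = 22.9348 m.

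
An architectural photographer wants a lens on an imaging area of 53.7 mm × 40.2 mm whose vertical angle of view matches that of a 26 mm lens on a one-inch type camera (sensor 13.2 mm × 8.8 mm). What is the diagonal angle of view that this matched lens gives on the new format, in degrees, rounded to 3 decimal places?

Equal vertical AOV ⇒ f₂ = f₁ · 40.2/8.8 = 26 × 4.56818 ≈ 118.7727 mm.
Sensor diagonal = √(53.7² + 40.2²) = √4499.7300 ≈ 67.0800 mm.
Diagonal AOV on the new format = 2·arctan(67.0800 / (2 × 118.7727)) = 2·arctan(0.28239) ≈ 31.5381°.

31.538°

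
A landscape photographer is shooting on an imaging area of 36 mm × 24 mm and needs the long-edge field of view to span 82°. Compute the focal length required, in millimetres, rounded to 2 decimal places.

From α = 2·arctan(w/2f) we get f = w / (2·tan(α/2)).
With w = 36 mm and α/2 = 41°, tan(α/2) ≈ 0.86929, so f ≈ 36 / 1.73857 ≈ 20.7066 mm.

20.71 mm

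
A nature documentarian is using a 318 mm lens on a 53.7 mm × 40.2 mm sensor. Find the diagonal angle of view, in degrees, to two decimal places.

12.04°

Sensor diagonal = √(53.7² + 40.2²) = √4499.7300 ≈ 67.0800 mm.
Angle of view α = 2·arctan(d/2f) with d = 67.0800 mm and f = 318 mm.
d/2f = 0.10547; arctan(0.10547) ≈ 6.0208°, so α ≈ 12.0417°.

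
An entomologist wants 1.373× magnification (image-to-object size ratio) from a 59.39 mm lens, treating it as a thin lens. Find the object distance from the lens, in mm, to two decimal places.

102.65 mm

With m = dᵢ/dₒ and 1/f = 1/dₒ + 1/dᵢ, substituting dᵢ = m·dₒ gives 1/f = (1 + 1/m)/dₒ, hence dₒ = f·(1 + 1/m).
dₒ = 59.39 × (1 + 1/1.373) = 59.39 × 1.72833 ≈ 102.646 mm.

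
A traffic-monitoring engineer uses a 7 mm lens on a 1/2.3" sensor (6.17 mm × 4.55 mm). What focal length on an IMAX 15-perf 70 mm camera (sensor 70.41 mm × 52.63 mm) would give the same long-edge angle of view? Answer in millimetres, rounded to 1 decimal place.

Equal angle of view means equal width/f ratio, so f₂ = f₁ · (width₂/width₁) = 7 × 70.41/6.17.
f₂ = 7 × 11.41167 ≈ 79.882 mm.

79.9 mm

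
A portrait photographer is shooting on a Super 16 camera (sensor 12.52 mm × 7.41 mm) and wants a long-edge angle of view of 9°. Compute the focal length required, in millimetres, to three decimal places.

79.541 mm

From α = 2·arctan(w/2f) we get f = w / (2·tan(α/2)).
With w = 12.52 mm and α/2 = 4.5°, tan(α/2) ≈ 0.07870, so f ≈ 12.52 / 0.15740 ≈ 79.5408 mm.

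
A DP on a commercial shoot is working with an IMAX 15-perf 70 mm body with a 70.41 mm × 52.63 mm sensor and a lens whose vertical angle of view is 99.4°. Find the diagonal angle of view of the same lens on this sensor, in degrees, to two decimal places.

From the vertical AOV: f = 52.63 / (2·tan(49.7°)) = 52.63 / 2.35832 ≈ 22.3167 mm.
Sensor diagonal = √(70.41² + 52.63²) = √7727.4850 ≈ 87.9061 mm.
Diagonal AOV = 2·arctan(87.9061 / (2 × 22.3167)) = 2·arctan(1.96951) ≈ 126.1625°.

126.16°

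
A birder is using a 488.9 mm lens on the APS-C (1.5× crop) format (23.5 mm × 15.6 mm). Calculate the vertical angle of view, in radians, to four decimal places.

Angle of view α = 2·arctan(h/2f) with h = 15.6 mm and f = 488.9 mm.
h/2f = 0.01595; arctan(0.01595) ≈ 0.0160 rad, so α ≈ 0.0319 rad.

0.0319 rad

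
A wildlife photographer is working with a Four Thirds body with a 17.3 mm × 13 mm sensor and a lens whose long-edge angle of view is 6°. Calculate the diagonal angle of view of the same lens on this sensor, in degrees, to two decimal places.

7.50°

From the long-edge AOV: f = 17.3 / (2·tan(3°)) = 17.3 / 0.10482 ≈ 165.0518 mm.
Sensor diagonal = √(17.3² + 13²) = √468.2900 ≈ 21.6400 mm.
Diagonal AOV = 2·arctan(21.6400 / (2 × 165.0518)) = 2·arctan(0.06556) ≈ 7.5013°.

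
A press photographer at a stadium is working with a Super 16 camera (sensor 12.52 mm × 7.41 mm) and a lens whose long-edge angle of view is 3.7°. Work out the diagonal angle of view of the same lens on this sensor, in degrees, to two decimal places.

4.30°

From the long-edge AOV: f = 12.52 / (2·tan(1.85°)) = 12.52 / 0.06460 ≈ 193.8091 mm.
Sensor diagonal = √(12.52² + 7.41²) = √211.6585 ≈ 14.5485 mm.
Diagonal AOV = 2·arctan(14.5485 / (2 × 193.8091)) = 2·arctan(0.03753) ≈ 4.2990°.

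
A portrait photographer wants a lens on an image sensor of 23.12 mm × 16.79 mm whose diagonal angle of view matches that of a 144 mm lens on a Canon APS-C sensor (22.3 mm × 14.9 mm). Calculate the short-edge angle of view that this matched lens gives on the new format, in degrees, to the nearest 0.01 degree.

Sensor diagonal = √(22.3² + 14.9²) = √719.3000 ≈ 26.8198 mm.
Sensor diagonal = √(23.12² + 16.79²) = √816.4385 ≈ 28.5734 mm.
Equal diagonal AOV ⇒ f₂ = f₁ · 28.5734/26.8198 = 144 × 1.06539 ≈ 153.4155 mm.
Short-edge AOV on the new format = 2·arctan(16.79 / (2 × 153.4155)) = 2·arctan(0.05472) ≈ 6.2643°.

6.26°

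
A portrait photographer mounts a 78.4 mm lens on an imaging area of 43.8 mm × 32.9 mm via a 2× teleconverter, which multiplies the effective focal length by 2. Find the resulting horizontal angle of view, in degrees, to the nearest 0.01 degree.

15.90°

Effective focal length f = 78.4 × 2 = 156.8 mm.
α = 2·arctan(43.8 / (2 × 156.8)) = 2·arctan(0.13967) ≈ 15.9019°.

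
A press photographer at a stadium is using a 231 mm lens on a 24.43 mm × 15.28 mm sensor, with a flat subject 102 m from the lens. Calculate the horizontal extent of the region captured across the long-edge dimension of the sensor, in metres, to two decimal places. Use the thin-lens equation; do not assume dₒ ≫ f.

10.76 m

dₒ: 102 m = 102000 mm.
Similar triangles through the lens centre give W/dₒ = w/dᵢ; with 1/f = 1/dₒ + 1/dᵢ this gives W = w·(dₒ − f)/f.
W = 24.43 mm × (102000 − 231) / 231 = 24.43 × 440.5584 ≈ 10762.843 mm = 10.7628 m.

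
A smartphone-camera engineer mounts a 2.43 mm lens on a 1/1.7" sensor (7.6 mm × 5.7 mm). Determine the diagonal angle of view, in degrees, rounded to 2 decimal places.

125.81°

Sensor diagonal = √(7.6² + 5.7²) = √90.2500 ≈ 9.5000 mm.
Angle of view α = 2·arctan(d/2f) with d = 9.5000 mm and f = 2.43 mm.
d/2f = 1.95473; arctan(1.95473) ≈ 62.9067°, so α ≈ 125.8133°.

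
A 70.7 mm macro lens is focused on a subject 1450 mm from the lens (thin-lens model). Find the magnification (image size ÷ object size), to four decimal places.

Thin lens: 1/f = 1/dₒ + 1/dᵢ → 1/dᵢ = 1/70.7 − 1/1450 = 0.0134546 mm⁻¹, so dᵢ ≈ 74.3239 mm.
Magnification m = dᵢ/dₒ = 74.3239/1450 ≈ 0.05126.

0.0513×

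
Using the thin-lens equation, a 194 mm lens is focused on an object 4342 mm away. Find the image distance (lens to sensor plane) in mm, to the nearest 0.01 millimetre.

203.07 mm

1/dᵢ = 1/f − 1/dₒ = 1/194 − 1/4342 = 0.0049243 mm⁻¹.
dᵢ = 1/0.0049243 ≈ 203.0733 mm.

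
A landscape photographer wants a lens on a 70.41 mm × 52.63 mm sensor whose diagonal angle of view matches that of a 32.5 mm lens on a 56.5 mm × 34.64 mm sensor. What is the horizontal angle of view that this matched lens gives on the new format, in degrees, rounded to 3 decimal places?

78.474°

Sensor diagonal = √(56.5² + 34.64²) = √4392.1796 ≈ 66.2735 mm.
Sensor diagonal = √(70.41² + 52.63²) = √7727.4850 ≈ 87.9061 mm.
Equal diagonal AOV ⇒ f₂ = f₁ · 87.9061/66.2735 = 32.5 × 1.32641 ≈ 43.1084 mm.
Horizontal AOV on the new format = 2·arctan(70.41 / (2 × 43.1084)) = 2·arctan(0.81666) ≈ 78.4744°.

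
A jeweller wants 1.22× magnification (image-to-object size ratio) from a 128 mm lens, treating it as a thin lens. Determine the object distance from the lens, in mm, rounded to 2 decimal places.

With m = dᵢ/dₒ and 1/f = 1/dₒ + 1/dᵢ, substituting dᵢ = m·dₒ gives 1/f = (1 + 1/m)/dₒ, hence dₒ = f·(1 + 1/m).
dₒ = 128 × (1 + 1/1.22) = 128 × 1.81967 ≈ 232.918 mm.

232.92 mm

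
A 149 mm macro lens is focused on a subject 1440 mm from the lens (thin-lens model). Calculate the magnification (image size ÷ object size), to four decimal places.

0.1154×

Thin lens: 1/f = 1/dₒ + 1/dᵢ → 1/dᵢ = 1/149 − 1/1440 = 0.0060170 mm⁻¹, so dᵢ ≈ 166.1967 mm.
Magnification m = dᵢ/dₒ = 166.1967/1440 ≈ 0.11541.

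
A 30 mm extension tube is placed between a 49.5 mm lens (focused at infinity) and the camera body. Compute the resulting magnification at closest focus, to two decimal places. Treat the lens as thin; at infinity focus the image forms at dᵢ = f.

0.61×

The tube moves the image plane from f to f + e, so dᵢ = 49.5 + 30 = 79.5 mm. Focus is achieved when 1/f = 1/dₒ + 1/dᵢ, giving dₒ = 1/(1/f − 1/(f+e)).
Magnification m = dᵢ/dₒ = (f+e)·(1/f − 1/(f+e)) = e/f = 30/49.5 ≈ 0.6061.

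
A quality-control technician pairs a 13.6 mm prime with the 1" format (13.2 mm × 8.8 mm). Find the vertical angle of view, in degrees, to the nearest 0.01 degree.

Angle of view α = 2·arctan(h/2f) with h = 8.8 mm and f = 13.6 mm.
h/2f = 0.32353; arctan(0.32353) ≈ 17.9279°, so α ≈ 35.8558°.

35.86°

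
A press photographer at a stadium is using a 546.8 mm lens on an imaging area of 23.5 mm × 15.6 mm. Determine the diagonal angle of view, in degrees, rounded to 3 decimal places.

Sensor diagonal = √(23.5² + 15.6²) = √795.6100 ≈ 28.2066 mm.
Angle of view α = 2·arctan(d/2f) with d = 28.2066 mm and f = 546.8 mm.
d/2f = 0.02579; arctan(0.02579) ≈ 1.4775°, so α ≈ 2.9549°.

2.955°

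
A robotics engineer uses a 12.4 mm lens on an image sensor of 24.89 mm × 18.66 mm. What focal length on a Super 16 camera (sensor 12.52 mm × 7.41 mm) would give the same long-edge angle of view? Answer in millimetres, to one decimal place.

Equal angle of view means equal width/f ratio, so f₂ = f₁ · (width₂/width₁) = 12.4 × 12.52/24.89.
f₂ = 12.4 × 0.50301 ≈ 6.237 mm.

6.2 mm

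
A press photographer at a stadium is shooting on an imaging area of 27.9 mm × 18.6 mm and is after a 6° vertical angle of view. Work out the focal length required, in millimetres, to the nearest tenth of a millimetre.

From α = 2·arctan(h/2f) we get f = h / (2·tan(α/2)).
With h = 18.6 mm and α/2 = 3°, tan(α/2) ≈ 0.05241, so f ≈ 18.6 / 0.10482 ≈ 177.4546 mm.

177.5 mm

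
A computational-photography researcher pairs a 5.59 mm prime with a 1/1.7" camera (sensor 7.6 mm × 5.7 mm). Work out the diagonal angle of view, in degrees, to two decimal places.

80.71°

Sensor diagonal = √(7.6² + 5.7²) = √90.2500 ≈ 9.5000 mm.
Angle of view α = 2·arctan(d/2f) with d = 9.5000 mm and f = 5.59 mm.
d/2f = 0.84973; arctan(0.84973) ≈ 40.3556°, so α ≈ 80.7112°.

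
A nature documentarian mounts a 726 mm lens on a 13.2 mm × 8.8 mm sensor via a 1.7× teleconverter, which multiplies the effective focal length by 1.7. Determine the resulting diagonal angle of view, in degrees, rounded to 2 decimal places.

Effective focal length f = 726 × 1.7 = 1234.2 mm.
Sensor diagonal = √(13.2² + 8.8²) = √251.6800 ≈ 15.8644 mm.
α = 2·arctan(15.864 / (2 × 1234.2)) = 2·arctan(0.00643) ≈ 0.7365°.

0.74°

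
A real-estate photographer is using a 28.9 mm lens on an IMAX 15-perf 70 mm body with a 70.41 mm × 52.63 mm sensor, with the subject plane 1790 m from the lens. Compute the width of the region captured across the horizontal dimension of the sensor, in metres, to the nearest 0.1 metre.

4361.0 m

dₒ: 1790 m = 1.79e+06 mm.
Similar triangles through the lens centre give W/dₒ = w/dᵢ; with 1/f = 1/dₒ + 1/dᵢ this gives W = w·(dₒ − f)/f.
W = 70.41 mm × (1.79e+06 − 28.9) / 28.9 = 70.41 × 61936.7163 ≈ 4360964.192 mm = 4360.96 m.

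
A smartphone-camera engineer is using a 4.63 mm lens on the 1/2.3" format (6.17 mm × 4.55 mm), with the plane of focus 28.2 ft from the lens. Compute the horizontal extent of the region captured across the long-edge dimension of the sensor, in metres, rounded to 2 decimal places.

dₒ: 28.2 ft × 304.8 mm/ft = 8595.36 mm.
Similar triangles through the lens centre give W/dₒ = w/dᵢ; with 1/f = 1/dₒ + 1/dᵢ this gives W = w·(dₒ − f)/f.
W = 6.17 mm × (8595.36 − 4.63) / 4.63 = 6.17 × 1855.4492 ≈ 11448.121 mm = 11.4481 m.

11.45 m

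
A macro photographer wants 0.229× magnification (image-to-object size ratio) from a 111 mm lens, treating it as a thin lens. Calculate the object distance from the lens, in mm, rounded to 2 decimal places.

595.72 mm

With m = dᵢ/dₒ and 1/f = 1/dₒ + 1/dᵢ, substituting dᵢ = m·dₒ gives 1/f = (1 + 1/m)/dₒ, hence dₒ = f·(1 + 1/m).
dₒ = 111 × (1 + 1/0.229) = 111 × 5.36681 ≈ 595.716 mm.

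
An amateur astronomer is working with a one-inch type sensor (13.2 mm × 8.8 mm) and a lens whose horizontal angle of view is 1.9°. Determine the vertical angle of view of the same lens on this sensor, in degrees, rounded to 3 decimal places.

From the horizontal AOV: f = 13.2 / (2·tan(0.95°)) = 13.2 / 0.03316 ≈ 398.0184 mm.
Vertical AOV = 2·arctan(8.8 / (2 × 398.0184)) = 2·arctan(0.01105) ≈ 1.2667°.

1.267°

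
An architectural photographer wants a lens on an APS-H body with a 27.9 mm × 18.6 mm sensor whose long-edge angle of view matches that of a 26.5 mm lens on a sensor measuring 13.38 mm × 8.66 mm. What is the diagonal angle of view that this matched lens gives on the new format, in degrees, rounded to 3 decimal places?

Equal long-edge AOV ⇒ f₂ = f₁ · 27.9/13.38 = 26.5 × 2.08520 ≈ 55.2578 mm.
Sensor diagonal = √(27.9² + 18.6²) = √1124.3700 ≈ 33.5316 mm.
Diagonal AOV on the new format = 2·arctan(33.5316 / (2 × 55.2578)) = 2·arctan(0.30341) ≈ 33.7567°.

33.757°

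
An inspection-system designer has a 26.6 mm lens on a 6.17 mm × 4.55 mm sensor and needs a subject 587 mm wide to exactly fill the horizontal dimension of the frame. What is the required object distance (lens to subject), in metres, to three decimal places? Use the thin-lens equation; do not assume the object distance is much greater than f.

Magnification m = w/W = dᵢ/dₒ; combined with 1/f = 1/dₒ + 1/dᵢ this gives dₒ = f·(1 + W/w).
dₒ = 26.6 mm × (1 + 587/6.17) = 26.6 × 96.1378 ≈ 2557.265 mm = 2.55726 m.

2.557 m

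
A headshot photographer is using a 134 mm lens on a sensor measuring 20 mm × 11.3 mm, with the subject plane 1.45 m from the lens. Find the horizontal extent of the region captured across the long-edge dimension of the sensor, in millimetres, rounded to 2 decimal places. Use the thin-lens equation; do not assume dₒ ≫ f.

dₒ: 1.45 m = 1450 mm.
Similar triangles through the lens centre give W/dₒ = w/dᵢ; with 1/f = 1/dₒ + 1/dᵢ this gives W = w·(dₒ − f)/f.
W = 20 mm × (1450 − 134) / 134 = 20 × 9.8209 ≈ 196.418 mm.

196.42 mm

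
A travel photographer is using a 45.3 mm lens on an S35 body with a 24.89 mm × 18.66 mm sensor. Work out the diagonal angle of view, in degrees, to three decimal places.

Sensor diagonal = √(24.89² + 18.66²) = √967.7077 ≈ 31.1080 mm.
Angle of view α = 2·arctan(d/2f) with d = 31.1080 mm and f = 45.3 mm.
d/2f = 0.34336; arctan(0.34336) ≈ 18.9502°, so α ≈ 37.9004°.

37.900°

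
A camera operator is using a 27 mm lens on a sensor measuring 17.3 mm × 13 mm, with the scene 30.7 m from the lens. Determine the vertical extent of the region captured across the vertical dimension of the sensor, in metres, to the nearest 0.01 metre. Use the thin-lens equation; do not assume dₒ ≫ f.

dₒ: 30.7 m = 30700 mm.
Similar triangles through the lens centre give W/dₒ = h/dᵢ; with 1/f = 1/dₒ + 1/dᵢ this gives W = h·(dₒ − f)/f.
W = 13 mm × (30700 − 27) / 27 = 13 × 1136.0370 ≈ 14768.481 mm = 14.7685 m.

14.77 m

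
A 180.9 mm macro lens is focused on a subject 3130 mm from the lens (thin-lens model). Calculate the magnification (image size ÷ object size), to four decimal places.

0.0613×

Thin lens: 1/f = 1/dₒ + 1/dᵢ → 1/dᵢ = 1/180.9 − 1/3130 = 0.0052084 mm⁻¹, so dᵢ ≈ 191.9965 mm.
Magnification m = dᵢ/dₒ = 191.9965/3130 ≈ 0.06134.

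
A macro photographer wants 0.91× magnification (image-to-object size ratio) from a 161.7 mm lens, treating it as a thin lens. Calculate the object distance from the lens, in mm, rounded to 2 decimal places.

With m = dᵢ/dₒ and 1/f = 1/dₒ + 1/dᵢ, substituting dᵢ = m·dₒ gives 1/f = (1 + 1/m)/dₒ, hence dₒ = f·(1 + 1/m).
dₒ = 161.7 × (1 + 1/0.91) = 161.7 × 2.09890 ≈ 339.392 mm.

339.39 mm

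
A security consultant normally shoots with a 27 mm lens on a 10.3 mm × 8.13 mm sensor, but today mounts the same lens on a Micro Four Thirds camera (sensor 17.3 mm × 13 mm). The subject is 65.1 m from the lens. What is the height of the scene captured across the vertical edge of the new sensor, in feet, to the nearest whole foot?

103 ft

The focal length stays 27 mm; the relevant sensor dimension is now h = 13 mm. Object distance dₒ = 65.1 m = 65100 mm.
Thin-lens field height W = h·(dₒ − f)/f = 13 × (65100 − 27)/27 ≈ 31331.444 mm = 31331.444/304.8 ft = 102.793 ft.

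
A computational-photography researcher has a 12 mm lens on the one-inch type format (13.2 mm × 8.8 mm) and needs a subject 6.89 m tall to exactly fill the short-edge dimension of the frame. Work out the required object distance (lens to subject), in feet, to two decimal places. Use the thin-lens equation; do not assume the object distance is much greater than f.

30.86 ft

W: 6.89 m = 6890 mm.
Magnification m = h/W = dᵢ/dₒ; combined with 1/f = 1/dₒ + 1/dᵢ this gives dₒ = f·(1 + W/h).
dₒ = 12 mm × (1 + 6890/8.8) = 12 × 783.9545 ≈ 9407.455 mm = 9407.455/304.8 ft = 30.8644 ft.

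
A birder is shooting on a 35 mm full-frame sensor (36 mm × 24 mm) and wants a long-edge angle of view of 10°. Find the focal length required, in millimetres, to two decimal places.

From α = 2·arctan(w/2f) we get f = w / (2·tan(α/2)).
With w = 36 mm and α/2 = 5°, tan(α/2) ≈ 0.08749, so f ≈ 36 / 0.17498 ≈ 205.7409 mm.

205.74 mm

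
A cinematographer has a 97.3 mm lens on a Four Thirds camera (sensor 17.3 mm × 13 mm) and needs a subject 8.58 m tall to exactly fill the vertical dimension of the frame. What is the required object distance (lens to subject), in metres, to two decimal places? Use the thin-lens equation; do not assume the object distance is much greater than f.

W: 8.58 m = 8580 mm.
Magnification m = h/W = dᵢ/dₒ; combined with 1/f = 1/dₒ + 1/dᵢ this gives dₒ = f·(1 + W/h).
dₒ = 97.3 mm × (1 + 8580/13) = 97.3 × 661.0000 ≈ 64315.300 mm = 64.3153 m.

64.32 m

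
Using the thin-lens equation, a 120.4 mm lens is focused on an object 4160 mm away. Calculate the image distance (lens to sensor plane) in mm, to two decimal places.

123.99 mm

1/dᵢ = 1/f − 1/dₒ = 1/120.4 − 1/4160 = 0.0080653 mm⁻¹.
dᵢ = 1/0.0080653 ≈ 123.9885 mm.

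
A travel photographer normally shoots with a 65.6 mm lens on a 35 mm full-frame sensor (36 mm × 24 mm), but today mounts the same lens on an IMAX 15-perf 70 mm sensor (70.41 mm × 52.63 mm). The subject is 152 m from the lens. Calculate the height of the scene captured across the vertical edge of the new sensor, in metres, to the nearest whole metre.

122 m

The focal length stays 65.6 mm; the relevant sensor dimension is now h = 52.63 mm. Object distance dₒ = 152 m = 152000 mm.
Thin-lens field height W = h·(dₒ − f)/f = 52.63 × (152000 − 65.6)/65.6 ≈ 121894.931 mm = 121.895 m.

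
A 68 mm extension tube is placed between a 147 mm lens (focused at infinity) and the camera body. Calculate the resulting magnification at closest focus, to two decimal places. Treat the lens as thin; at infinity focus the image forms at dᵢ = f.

0.46×

The tube moves the image plane from f to f + e, so dᵢ = 147 + 68 = 215 mm. Focus is achieved when 1/f = 1/dₒ + 1/dᵢ, giving dₒ = 1/(1/f − 1/(f+e)).
Magnification m = dᵢ/dₒ = (f+e)·(1/f − 1/(f+e)) = e/f = 68/147 ≈ 0.4626.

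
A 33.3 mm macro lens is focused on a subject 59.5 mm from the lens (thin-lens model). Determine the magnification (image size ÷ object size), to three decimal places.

1.271×

Thin lens: 1/f = 1/dₒ + 1/dᵢ → 1/dᵢ = 1/33.3 − 1/59.5 = 0.0132233 mm⁻¹, so dᵢ ≈ 75.6240 mm.
Magnification m = dᵢ/dₒ = 75.6240/59.5 ≈ 1.27099.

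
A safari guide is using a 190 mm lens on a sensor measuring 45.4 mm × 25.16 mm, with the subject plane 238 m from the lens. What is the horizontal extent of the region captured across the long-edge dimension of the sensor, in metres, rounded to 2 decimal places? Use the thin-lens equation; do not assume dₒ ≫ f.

56.82 m

dₒ: 238 m = 238000 mm.
Similar triangles through the lens centre give W/dₒ = w/dᵢ; with 1/f = 1/dₒ + 1/dᵢ this gives W = w·(dₒ − f)/f.
W = 45.4 mm × (238000 − 190) / 190 = 45.4 × 1251.6316 ≈ 56824.074 mm = 56.8241 m.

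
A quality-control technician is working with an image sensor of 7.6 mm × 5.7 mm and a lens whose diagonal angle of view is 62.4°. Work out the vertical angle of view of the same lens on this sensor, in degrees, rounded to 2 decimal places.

Sensor diagonal = √(7.6² + 5.7²) = √90.2500 ≈ 9.5000 mm.
From the diagonal AOV: f = 9.5000 / (2·tan(31.2°)) = 9.5000 / 1.21124 ≈ 7.8432 mm.
Vertical AOV = 2·arctan(5.7 / (2 × 7.8432)) = 2·arctan(0.36337) ≈ 39.9395°.

39.94°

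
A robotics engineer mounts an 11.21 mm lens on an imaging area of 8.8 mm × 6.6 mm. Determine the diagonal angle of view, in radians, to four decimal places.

0.9123 rad

Sensor diagonal = √(8.8² + 6.6²) = √121.0000 ≈ 11.0000 mm.
Angle of view α = 2·arctan(d/2f) with d = 11.0000 mm and f = 11.21 mm.
d/2f = 0.49063; arctan(0.49063) ≈ 0.4561 rad, so α ≈ 0.9123 rad.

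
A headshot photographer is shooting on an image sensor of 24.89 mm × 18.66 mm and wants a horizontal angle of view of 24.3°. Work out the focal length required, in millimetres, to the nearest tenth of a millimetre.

57.8 mm

From α = 2·arctan(w/2f) we get f = w / (2·tan(α/2)).
With w = 24.89 mm and α/2 = 12.15°, tan(α/2) ≈ 0.21529, so f ≈ 24.89 / 0.43059 ≈ 57.8046 mm.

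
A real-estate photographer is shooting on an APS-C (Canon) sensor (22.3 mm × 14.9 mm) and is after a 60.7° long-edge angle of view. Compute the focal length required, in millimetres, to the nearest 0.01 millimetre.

19.04 mm

From α = 2·arctan(w/2f) we get f = w / (2·tan(α/2)).
With w = 22.3 mm and α/2 = 30.35°, tan(α/2) ≈ 0.58552, so f ≈ 22.3 / 1.17105 ≈ 19.0428 mm.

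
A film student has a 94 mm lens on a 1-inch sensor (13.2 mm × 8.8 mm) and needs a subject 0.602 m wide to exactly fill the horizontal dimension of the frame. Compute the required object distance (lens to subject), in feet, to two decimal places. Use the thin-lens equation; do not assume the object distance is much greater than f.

14.37 ft

W: 0.602 m = 602 mm.
Magnification m = w/W = dᵢ/dₒ; combined with 1/f = 1/dₒ + 1/dᵢ this gives dₒ = f·(1 + W/w).
dₒ = 94 mm × (1 + 602/13.2) = 94 × 46.6061 ≈ 4380.970 mm = 4380.970/304.8 ft = 14.3733 ft.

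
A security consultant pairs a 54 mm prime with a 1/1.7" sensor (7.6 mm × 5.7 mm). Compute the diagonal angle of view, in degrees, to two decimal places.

10.05°

Sensor diagonal = √(7.6² + 5.7²) = √90.2500 ≈ 9.5000 mm.
Angle of view α = 2·arctan(d/2f) with d = 9.5000 mm and f = 54 mm.
d/2f = 0.08796; arctan(0.08796) ≈ 5.0270°, so α ≈ 10.0539°.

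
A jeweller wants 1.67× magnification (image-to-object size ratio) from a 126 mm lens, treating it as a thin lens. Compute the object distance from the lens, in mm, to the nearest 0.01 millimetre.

201.45 mm

With m = dᵢ/dₒ and 1/f = 1/dₒ + 1/dᵢ, substituting dᵢ = m·dₒ gives 1/f = (1 + 1/m)/dₒ, hence dₒ = f·(1 + 1/m).
dₒ = 126 × (1 + 1/1.67) = 126 × 1.59880 ≈ 201.449 mm.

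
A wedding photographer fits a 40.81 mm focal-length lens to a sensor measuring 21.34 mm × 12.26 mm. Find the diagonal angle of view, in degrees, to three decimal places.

Sensor diagonal = √(21.34² + 12.26²) = √605.7032 ≈ 24.6110 mm.
Angle of view α = 2·arctan(d/2f) with d = 24.6110 mm and f = 40.81 mm.
d/2f = 0.30153; arctan(0.30153) ≈ 16.7797°, so α ≈ 33.5595°.

33.559°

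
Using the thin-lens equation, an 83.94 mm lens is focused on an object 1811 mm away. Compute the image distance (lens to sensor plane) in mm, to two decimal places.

1/dᵢ = 1/f − 1/dₒ = 1/83.94 − 1/1811 = 0.0113611 mm⁻¹.
dᵢ = 1/0.0113611 ≈ 88.0197 mm.

88.02 mm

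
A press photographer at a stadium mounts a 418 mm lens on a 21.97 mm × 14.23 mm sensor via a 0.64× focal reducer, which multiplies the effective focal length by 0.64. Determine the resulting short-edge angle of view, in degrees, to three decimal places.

Effective focal length f = 418 × 0.64 = 267.52 mm.
α = 2·arctan(14.23 / (2 × 267.52)) = 2·arctan(0.02660) ≈ 3.0470°.

3.047°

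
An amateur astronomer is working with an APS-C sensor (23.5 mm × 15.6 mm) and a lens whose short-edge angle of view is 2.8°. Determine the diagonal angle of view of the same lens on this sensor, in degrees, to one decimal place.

From the short-edge AOV: f = 15.6 / (2·tan(1.4°)) = 15.6 / 0.04888 ≈ 319.1558 mm.
Sensor diagonal = √(23.5² + 15.6²) = √795.6100 ≈ 28.2066 mm.
Diagonal AOV = 2·arctan(28.2066 / (2 × 319.1558)) = 2·arctan(0.04419) ≈ 5.0604°.

5.1°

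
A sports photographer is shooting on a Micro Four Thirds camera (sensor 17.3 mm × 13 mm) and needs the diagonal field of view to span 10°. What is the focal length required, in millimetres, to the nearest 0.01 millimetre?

Sensor diagonal = √(17.3² + 13²) = √468.2900 ≈ 21.6400 mm.
From α = 2·arctan(d/2f) we get f = d / (2·tan(α/2)).
With d = 21.6400 mm and α/2 = 5°, tan(α/2) ≈ 0.08749, so f ≈ 21.6400 / 0.17498 ≈ 123.6732 mm.

123.67 mm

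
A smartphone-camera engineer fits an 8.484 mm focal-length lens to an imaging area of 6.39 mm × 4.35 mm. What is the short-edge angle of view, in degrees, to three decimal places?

28.758°

Angle of view α = 2·arctan(h/2f) with h = 4.35 mm and f = 8.484 mm.
h/2f = 0.25636; arctan(0.25636) ≈ 14.3790°, so α ≈ 28.7579°.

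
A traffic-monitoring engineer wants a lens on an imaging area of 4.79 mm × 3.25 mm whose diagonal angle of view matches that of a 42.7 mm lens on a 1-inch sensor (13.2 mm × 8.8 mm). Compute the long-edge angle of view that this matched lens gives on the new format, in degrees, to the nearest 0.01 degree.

Sensor diagonal = √(13.2² + 8.8²) = √251.6800 ≈ 15.8644 mm.
Sensor diagonal = √(4.79² + 3.25²) = √33.5066 ≈ 5.7885 mm.
Equal diagonal AOV ⇒ f₂ = f₁ · 5.7885/15.8644 = 42.7 × 0.36487 ≈ 15.5800 mm.
Long-edge AOV on the new format = 2·arctan(4.79 / (2 × 15.5800)) = 2·arctan(0.15372) ≈ 17.4785°.

17.48°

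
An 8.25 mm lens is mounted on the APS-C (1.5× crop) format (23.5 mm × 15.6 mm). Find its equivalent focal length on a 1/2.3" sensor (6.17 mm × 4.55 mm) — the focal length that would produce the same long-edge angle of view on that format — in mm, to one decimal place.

Equal angle of view means equal width/f ratio, so f₂ = f₁ · (width₂/width₁) = 8.25 × 6.17/23.5.
f₂ = 8.25 × 0.26255 ≈ 2.166 mm.

2.2 mm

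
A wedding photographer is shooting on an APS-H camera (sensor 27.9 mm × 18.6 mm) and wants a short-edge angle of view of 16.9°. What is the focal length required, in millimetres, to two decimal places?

62.60 mm

From α = 2·arctan(h/2f) we get f = h / (2·tan(α/2)).
With h = 18.6 mm and α/2 = 8.45°, tan(α/2) ≈ 0.14856, so f ≈ 18.6 / 0.29712 ≈ 62.6014 mm.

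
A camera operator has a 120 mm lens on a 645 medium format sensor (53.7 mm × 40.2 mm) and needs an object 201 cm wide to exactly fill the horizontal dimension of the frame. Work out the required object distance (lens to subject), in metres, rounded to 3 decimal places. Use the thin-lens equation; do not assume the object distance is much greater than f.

W: 201 cm = 2010 mm.
Magnification m = w/W = dᵢ/dₒ; combined with 1/f = 1/dₒ + 1/dᵢ this gives dₒ = f·(1 + W/w).
dₒ = 120 mm × (1 + 2010/53.7) = 120 × 38.4302 ≈ 4611.620 mm = 4.61162 m.

4.612 m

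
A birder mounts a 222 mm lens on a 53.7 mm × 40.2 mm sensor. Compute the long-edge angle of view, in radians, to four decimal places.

Angle of view α = 2·arctan(w/2f) with w = 53.7 mm and f = 222 mm.
w/2f = 0.12095; arctan(0.12095) ≈ 0.1204 rad, so α ≈ 0.2407 rad.

0.2407 rad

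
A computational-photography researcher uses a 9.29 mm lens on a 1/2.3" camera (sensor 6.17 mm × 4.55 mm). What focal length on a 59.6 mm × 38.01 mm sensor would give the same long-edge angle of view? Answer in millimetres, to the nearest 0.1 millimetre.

89.7 mm

Equal angle of view means equal width/f ratio, so f₂ = f₁ · (width₂/width₁) = 9.29 × 59.6/6.17.
f₂ = 9.29 × 9.65964 ≈ 89.738 mm.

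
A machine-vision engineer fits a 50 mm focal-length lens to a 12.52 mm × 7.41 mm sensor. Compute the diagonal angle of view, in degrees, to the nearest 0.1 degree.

Sensor diagonal = √(12.52² + 7.41²) = √211.6585 ≈ 14.5485 mm.
Angle of view α = 2·arctan(d/2f) with d = 14.5485 mm and f = 50 mm.
d/2f = 0.14548; arctan(0.14548) ≈ 8.2776°, so α ≈ 16.5552°.

16.6°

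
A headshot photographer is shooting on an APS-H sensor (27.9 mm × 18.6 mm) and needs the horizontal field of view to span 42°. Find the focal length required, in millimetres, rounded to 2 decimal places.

36.34 mm

From α = 2·arctan(w/2f) we get f = w / (2·tan(α/2)).
With w = 27.9 mm and α/2 = 21°, tan(α/2) ≈ 0.38386, so f ≈ 27.9 / 0.76773 ≈ 36.3410 mm.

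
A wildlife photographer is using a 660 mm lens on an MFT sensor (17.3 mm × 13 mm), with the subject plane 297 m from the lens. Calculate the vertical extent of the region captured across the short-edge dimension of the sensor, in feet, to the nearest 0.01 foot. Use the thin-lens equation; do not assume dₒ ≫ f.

dₒ: 297 m = 297000 mm.
Similar triangles through the lens centre give W/dₒ = h/dᵢ; with 1/f = 1/dₒ + 1/dᵢ this gives W = h·(dₒ − f)/f.
W = 13 mm × (297000 − 660) / 660 = 13 × 449.0000 ≈ 5837.000 mm = 5837.000/304.8 ft = 19.1503 ft.

19.15 ft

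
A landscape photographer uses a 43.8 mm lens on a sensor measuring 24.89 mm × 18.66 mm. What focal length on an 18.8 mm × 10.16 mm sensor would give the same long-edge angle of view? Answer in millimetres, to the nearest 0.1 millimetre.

33.1 mm

Equal angle of view means equal width/f ratio, so f₂ = f₁ · (width₂/width₁) = 43.8 × 18.8/24.89.
f₂ = 43.8 × 0.75532 ≈ 33.083 mm.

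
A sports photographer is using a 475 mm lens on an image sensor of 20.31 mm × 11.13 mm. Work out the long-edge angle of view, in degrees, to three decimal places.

2.449°

Angle of view α = 2·arctan(w/2f) with w = 20.31 mm and f = 475 mm.
w/2f = 0.02138; arctan(0.02138) ≈ 1.2247°, so α ≈ 2.4495°.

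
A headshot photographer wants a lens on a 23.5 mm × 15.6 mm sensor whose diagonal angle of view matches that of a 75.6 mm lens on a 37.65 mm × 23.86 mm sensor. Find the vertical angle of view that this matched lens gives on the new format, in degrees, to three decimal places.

18.520°

Sensor diagonal = √(37.65² + 23.86²) = √1986.8221 ≈ 44.5738 mm.
Sensor diagonal = √(23.5² + 15.6²) = √795.6100 ≈ 28.2066 mm.
Equal diagonal AOV ⇒ f₂ = f₁ · 28.2066/44.5738 = 75.6 × 0.63281 ≈ 47.8401 mm.
Vertical AOV on the new format = 2·arctan(15.6 / (2 × 47.8401)) = 2·arctan(0.16304) ≈ 18.5204°.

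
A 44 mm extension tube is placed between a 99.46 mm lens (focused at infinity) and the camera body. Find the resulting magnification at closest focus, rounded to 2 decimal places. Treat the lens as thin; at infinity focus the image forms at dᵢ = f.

The tube moves the image plane from f to f + e, so dᵢ = 99.46 + 44 = 143.46 mm. Focus is achieved when 1/f = 1/dₒ + 1/dᵢ, giving dₒ = 1/(1/f − 1/(f+e)).
Magnification m = dᵢ/dₒ = (f+e)·(1/f − 1/(f+e)) = e/f = 44/99.46 ≈ 0.4424.

0.44×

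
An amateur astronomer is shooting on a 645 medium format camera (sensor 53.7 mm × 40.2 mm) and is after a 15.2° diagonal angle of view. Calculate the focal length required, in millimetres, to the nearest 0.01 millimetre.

251.37 mm

Sensor diagonal = √(53.7² + 40.2²) = √4499.7300 ≈ 67.0800 mm.
From α = 2·arctan(d/2f) we get f = d / (2·tan(α/2)).
With d = 67.0800 mm and α/2 = 7.6°, tan(α/2) ≈ 0.13343, so f ≈ 67.0800 / 0.26686 ≈ 251.3707 mm.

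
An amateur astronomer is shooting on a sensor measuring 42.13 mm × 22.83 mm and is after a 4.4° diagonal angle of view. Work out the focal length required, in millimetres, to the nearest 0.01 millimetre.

Sensor diagonal = √(42.13² + 22.83²) = √2296.1458 ≈ 47.9181 mm.
From α = 2·arctan(d/2f) we get f = d / (2·tan(α/2)).
With d = 47.9181 mm and α/2 = 2.2°, tan(α/2) ≈ 0.03842, so f ≈ 47.9181 / 0.07683 ≈ 623.6719 mm.

623.67 mm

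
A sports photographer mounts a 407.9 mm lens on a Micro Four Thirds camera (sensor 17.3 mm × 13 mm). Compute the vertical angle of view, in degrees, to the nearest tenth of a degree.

Angle of view α = 2·arctan(h/2f) with h = 13 mm and f = 407.9 mm.
h/2f = 0.01594; arctan(0.01594) ≈ 0.9129°, so α ≈ 1.8259°.

1.8°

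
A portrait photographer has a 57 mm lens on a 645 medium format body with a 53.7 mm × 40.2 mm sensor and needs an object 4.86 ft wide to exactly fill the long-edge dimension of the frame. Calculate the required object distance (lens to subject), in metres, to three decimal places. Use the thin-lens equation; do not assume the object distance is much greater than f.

1.629 m

W: 4.86 ft × 304.8 mm/ft = 1481.33 mm.
Magnification m = w/W = dᵢ/dₒ; combined with 1/f = 1/dₒ + 1/dᵢ this gives dₒ = f·(1 + W/w).
dₒ = 57 mm × (1 + 1481.33/53.7) = 57 × 28.5853 ≈ 1629.359 mm = 1.62936 m.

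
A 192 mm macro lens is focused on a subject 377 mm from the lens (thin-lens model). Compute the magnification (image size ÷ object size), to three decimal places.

1.038×

Thin lens: 1/f = 1/dₒ + 1/dᵢ → 1/dᵢ = 1/192 − 1/377 = 0.0025558 mm⁻¹, so dᵢ ≈ 391.2649 mm.
Magnification m = dᵢ/dₒ = 391.2649/377 ≈ 1.03784.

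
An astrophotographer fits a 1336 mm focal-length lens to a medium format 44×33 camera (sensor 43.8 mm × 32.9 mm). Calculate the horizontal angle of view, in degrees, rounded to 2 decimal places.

Angle of view α = 2·arctan(w/2f) with w = 43.8 mm and f = 1336 mm.
w/2f = 0.01639; arctan(0.01639) ≈ 0.9391°, so α ≈ 1.8782°.

1.88°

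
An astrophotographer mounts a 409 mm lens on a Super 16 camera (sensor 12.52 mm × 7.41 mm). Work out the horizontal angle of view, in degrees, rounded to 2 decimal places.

Angle of view α = 2·arctan(w/2f) with w = 12.52 mm and f = 409 mm.
w/2f = 0.01531; arctan(0.01531) ≈ 0.8769°, so α ≈ 1.7538°.

1.75°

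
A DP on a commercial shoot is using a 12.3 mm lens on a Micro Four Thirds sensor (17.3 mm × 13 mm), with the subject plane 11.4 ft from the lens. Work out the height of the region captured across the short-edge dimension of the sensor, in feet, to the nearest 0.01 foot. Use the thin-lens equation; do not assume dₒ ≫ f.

12.01 ft

dₒ: 11.4 ft × 304.8 mm/ft = 3474.72 mm.
Similar triangles through the lens centre give W/dₒ = h/dᵢ; with 1/f = 1/dₒ + 1/dᵢ this gives W = h·(dₒ − f)/f.
W = 13 mm × (3474.72 − 12.3) / 12.3 = 13 × 281.4976 ≈ 3659.468 mm = 3659.468/304.8 ft = 12.0061 ft.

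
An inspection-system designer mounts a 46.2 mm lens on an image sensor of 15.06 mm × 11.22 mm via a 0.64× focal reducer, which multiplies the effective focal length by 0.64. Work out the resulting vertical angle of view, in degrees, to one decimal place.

Effective focal length f = 46.2 × 0.64 = 29.568 mm.
α = 2·arctan(11.22 / (2 × 29.568)) = 2·arctan(0.18973) ≈ 21.4863°.

21.5°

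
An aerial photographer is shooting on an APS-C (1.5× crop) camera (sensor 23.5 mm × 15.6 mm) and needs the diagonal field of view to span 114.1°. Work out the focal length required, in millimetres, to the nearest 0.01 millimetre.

Sensor diagonal = √(23.5² + 15.6²) = √795.6100 ≈ 28.2066 mm.
From α = 2·arctan(d/2f) we get f = d / (2·tan(α/2)).
With d = 28.2066 mm and α/2 = 57.05°, tan(α/2) ≈ 1.54281, so f ≈ 28.2066 / 3.08562 ≈ 9.1413 mm.

9.14 mm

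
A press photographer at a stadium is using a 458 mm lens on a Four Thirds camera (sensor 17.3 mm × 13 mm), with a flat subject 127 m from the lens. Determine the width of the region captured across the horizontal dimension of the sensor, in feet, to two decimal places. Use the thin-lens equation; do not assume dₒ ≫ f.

dₒ: 127 m = 127000 mm.
Similar triangles through the lens centre give W/dₒ = w/dᵢ; with 1/f = 1/dₒ + 1/dᵢ this gives W = w·(dₒ − f)/f.
W = 17.3 mm × (127000 − 458) / 458 = 17.3 × 276.2926 ≈ 4779.862 mm = 4779.862/304.8 ft = 15.682 ft.

15.68 ft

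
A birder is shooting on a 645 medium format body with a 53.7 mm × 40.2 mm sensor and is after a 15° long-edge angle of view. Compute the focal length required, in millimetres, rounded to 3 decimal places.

203.946 mm

From α = 2·arctan(w/2f) we get f = w / (2·tan(α/2)).
With w = 53.7 mm and α/2 = 7.5°, tan(α/2) ≈ 0.13165, so f ≈ 53.7 / 0.26330 ≈ 203.9460 mm.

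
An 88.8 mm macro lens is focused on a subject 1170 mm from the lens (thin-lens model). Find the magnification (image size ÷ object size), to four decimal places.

0.0821×

Thin lens: 1/f = 1/dₒ + 1/dᵢ → 1/dᵢ = 1/88.8 − 1/1170 = 0.0104066 mm⁻¹, so dᵢ ≈ 96.0932 mm.
Magnification m = dᵢ/dₒ = 96.0932/1170 ≈ 0.08213.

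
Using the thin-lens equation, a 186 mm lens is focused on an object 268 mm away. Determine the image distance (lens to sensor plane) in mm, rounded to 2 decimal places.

1/dᵢ = 1/f − 1/dₒ = 1/186 − 1/268 = 0.0016450 mm⁻¹.
dᵢ = 1/0.0016450 ≈ 607.9024 mm.

607.90 mm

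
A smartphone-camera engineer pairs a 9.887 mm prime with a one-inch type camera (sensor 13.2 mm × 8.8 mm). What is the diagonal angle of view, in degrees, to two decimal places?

77.48°

Sensor diagonal = √(13.2² + 8.8²) = √251.6800 ≈ 15.8644 mm.
Angle of view α = 2·arctan(d/2f) with d = 15.8644 mm and f = 9.887 mm.
d/2f = 0.80229; arctan(0.80229) ≈ 38.7396°, so α ≈ 77.4792°.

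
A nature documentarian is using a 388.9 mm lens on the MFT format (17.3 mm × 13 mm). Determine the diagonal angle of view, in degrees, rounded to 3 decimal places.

Sensor diagonal = √(17.3² + 13²) = √468.2900 ≈ 21.6400 mm.
Angle of view α = 2·arctan(d/2f) with d = 21.6400 mm and f = 388.9 mm.
d/2f = 0.02782; arctan(0.02782) ≈ 1.5937°, so α ≈ 3.1874°.

3.187°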